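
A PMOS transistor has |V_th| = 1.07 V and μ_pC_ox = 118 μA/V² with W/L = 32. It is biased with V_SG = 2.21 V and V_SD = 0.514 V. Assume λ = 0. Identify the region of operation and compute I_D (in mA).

k_p = μ_pC_ox · (W/L) = 3.776 mA/V².
V_ov = V_SG − |V_th| = 2.21 − 1.07 = 1.14 V.
Since V_SD = 0.514 V < V_ov = 1.14 V, the device is in the triode region.
I_D = k_p [V_ov · V_SD − ½ V_SD²] = 3.776 × [1.14 × 0.514 − 0.5 × 0.514²] = 1.71 mA.

Triode; I_D = 1.71 mA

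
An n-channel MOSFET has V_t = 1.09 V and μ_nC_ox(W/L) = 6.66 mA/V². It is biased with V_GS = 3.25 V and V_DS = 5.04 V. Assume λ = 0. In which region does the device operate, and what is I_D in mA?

V_ov = V_GS − V_t = 3.25 − 1.09 = 2.16 V.
Since V_DS = 5.04 V ≥ V_ov = 2.16 V, the device is in saturation.
I_D = ½ k_n V_ov² = 0.5 × 6.66 × 2.16² = 15.5 mA.

Saturation; I_D = 15.5 mA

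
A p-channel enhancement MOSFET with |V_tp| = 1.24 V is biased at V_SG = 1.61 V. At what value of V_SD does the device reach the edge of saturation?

The boundary between triode and saturation is V_SD = V_SG − |V_tp| = V_ov.
V_ov = 1.61 − 1.24 = 0.37 V.

V_SD,sat = 0.370 V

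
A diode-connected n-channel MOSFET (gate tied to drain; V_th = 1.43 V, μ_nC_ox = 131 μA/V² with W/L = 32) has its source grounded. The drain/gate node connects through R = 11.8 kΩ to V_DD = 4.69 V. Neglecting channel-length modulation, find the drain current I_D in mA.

I_D = 0.247 mA

With gate tied to drain, V_GS = V_DS ≥ V_GS − V_th, so the device is in saturation.
k_n = μ_nC_ox · (W/L) = 4.192 mA/V².
KCL at the drain: ½ k_n (V_GS − V_th)² = (V_DD − V_GS)/R.
Let x = V_GS − 1.43. Then 24.7 x² + x − 3.26 = 0, giving x = 0.343 V (positive root), so V_GS = 1.77 V.
I_D = (V_DD − V_GS)/R = (4.69 − 1.77) / 11.8 = 0.247 mA.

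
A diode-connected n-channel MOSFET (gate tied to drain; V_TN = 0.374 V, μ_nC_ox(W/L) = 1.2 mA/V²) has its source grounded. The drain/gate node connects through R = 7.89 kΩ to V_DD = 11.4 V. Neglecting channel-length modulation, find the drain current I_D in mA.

I_D = 1.22 mA

With gate tied to drain, V_GS = V_DS ≥ V_GS − V_TN, so the device is in saturation.
KCL at the drain: ½ k_n (V_GS − V_TN)² = (V_DD − V_GS)/R.
Let x = V_GS − 0.374. Then 4.73 x² + x − 11.03 = 0, giving x = 1.42 V (positive root), so V_GS = 1.8 V.
I_D = (V_DD − V_GS)/R = (11.4 − 1.8) / 7.89 = 1.22 mA.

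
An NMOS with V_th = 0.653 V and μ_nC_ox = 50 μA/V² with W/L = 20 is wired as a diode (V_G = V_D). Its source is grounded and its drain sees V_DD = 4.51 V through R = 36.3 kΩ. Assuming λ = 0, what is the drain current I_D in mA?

With gate tied to drain, V_GS = V_DS ≥ V_GS − V_th, so the device is in saturation.
k_n = μ_nC_ox · (W/L) = 1 mA/V².
KCL at the drain: ½ k_n (V_GS − V_th)² = (V_DD − V_GS)/R.
Let x = V_GS − 0.653. Then 18.1 x² + x − 3.857 = 0, giving x = 0.434 V (positive root), so V_GS = 1.09 V.
I_D = (V_DD − V_GS)/R = (4.51 − 1.09) / 36.3 = 0.0943 mA.

I_D = 0.0943 mA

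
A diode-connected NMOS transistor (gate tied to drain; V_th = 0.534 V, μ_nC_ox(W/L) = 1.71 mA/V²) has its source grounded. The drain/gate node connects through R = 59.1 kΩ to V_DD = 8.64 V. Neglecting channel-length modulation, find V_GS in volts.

With gate tied to drain, V_GS = V_DS ≥ V_GS − V_th, so the device is in saturation.
KCL at the drain: ½ k_n (V_GS − V_th)² = (V_DD − V_GS)/R.
Let x = V_GS − 0.534. Then 50.5 x² + x − 8.106 = 0, giving x = 0.391 V (positive root), so V_GS = 0.925 V.
I_D = (V_DD − V_GS)/R = (8.64 − 0.925) / 59.1 = 0.131 mA.

V_GS = 0.925 V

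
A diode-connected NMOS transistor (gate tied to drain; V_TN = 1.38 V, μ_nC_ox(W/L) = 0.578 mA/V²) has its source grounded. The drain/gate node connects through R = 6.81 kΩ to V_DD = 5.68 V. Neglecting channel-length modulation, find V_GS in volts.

V_GS = 2.63 V

With gate tied to drain, V_GS = V_DS ≥ V_GS − V_TN, so the device is in saturation.
KCL at the drain: ½ k_n (V_GS − V_TN)² = (V_DD − V_GS)/R.
Let x = V_GS − 1.38. Then 1.97 x² + x − 4.3 = 0, giving x = 1.25 V (positive root), so V_GS = 2.63 V.
I_D = (V_DD − V_GS)/R = (5.68 − 2.63) / 6.81 = 0.448 mA.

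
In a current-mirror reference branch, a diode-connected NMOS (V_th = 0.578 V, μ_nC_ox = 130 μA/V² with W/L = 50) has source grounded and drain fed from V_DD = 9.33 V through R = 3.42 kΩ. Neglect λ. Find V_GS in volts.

V_GS = 1.42 V

With gate tied to drain, V_GS = V_DS ≥ V_GS − V_th, so the device is in saturation.
k_n = μ_nC_ox · (W/L) = 6.5 mA/V².
KCL at the drain: ½ k_n (V_GS − V_th)² = (V_DD − V_GS)/R.
Let x = V_GS − 0.578. Then 11.1 x² + x − 8.752 = 0, giving x = 0.844 V (positive root), so V_GS = 1.42 V.
I_D = (V_DD − V_GS)/R = (9.33 − 1.42) / 3.42 = 2.31 mA.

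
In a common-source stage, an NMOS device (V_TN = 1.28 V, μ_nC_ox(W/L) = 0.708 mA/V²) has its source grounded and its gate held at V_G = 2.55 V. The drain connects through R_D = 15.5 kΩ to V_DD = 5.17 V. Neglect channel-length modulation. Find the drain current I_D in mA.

V_GS = V_G = 2.55 V, so V_ov = 2.55 − 1.28 = 1.27 V.
Assume saturation: I_D = ½ k_n V_ov² = 0.5 × 0.708 × 1.27² = 0.571 mA, giving V_DS = V_DD − I_D R_D = 5.17 − 0.571 × 15.5 = -3.68 V.
But -3.68 V < V_ov = 1.27 V, so the device is actually in triode.
In triode I_D = k_n[V_ov V_DS − ½ V_DS²] and I_D = (V_DD − V_DS)/R_D. Equating: 5.49 V_DS² − 14.94 V_DS + 5.17 = 0, giving V_DS = 0.407 V (the root below V_ov).
I_D = (5.17 − 0.407) / 15.5 = 0.307 mA.

I_D = 0.307 mA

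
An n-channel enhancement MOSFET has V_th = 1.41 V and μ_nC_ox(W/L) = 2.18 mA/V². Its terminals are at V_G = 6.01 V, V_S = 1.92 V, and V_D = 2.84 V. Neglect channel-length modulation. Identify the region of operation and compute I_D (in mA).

Triode; I_D = 4.45 mA

V_GS = V_G − V_S = 6.01 − 1.92 = 4.09 V; V_DS = V_D − V_S = 2.84 − 1.92 = 0.92 V.
V_ov = V_GS − V_th = 4.09 − 1.41 = 2.68 V.
Since V_DS = 0.92 V < V_ov = 2.68 V, the device is in the triode region.
I_D = k_n [V_ov · V_DS − ½ V_DS²] = 2.18 × [2.68 × 0.92 − 0.5 × 0.92²] = 4.45 mA.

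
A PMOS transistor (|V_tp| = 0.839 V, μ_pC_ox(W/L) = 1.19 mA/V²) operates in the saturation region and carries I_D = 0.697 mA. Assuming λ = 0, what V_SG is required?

V_SG = 1.92 V

In saturation I_D = ½ k_p (V_SG − |V_tp|)², so V_SG − |V_tp| = √(2 I_D / k_p) = √(2 × 0.697 / 1.19) = 1.08 V.
V_SG = 0.839 + 1.08 = 1.92 V.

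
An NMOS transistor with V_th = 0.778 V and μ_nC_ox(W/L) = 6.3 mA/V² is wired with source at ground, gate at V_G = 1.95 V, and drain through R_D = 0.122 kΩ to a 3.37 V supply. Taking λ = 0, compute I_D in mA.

I_D = 4.33 mA

V_GS = V_G = 1.95 V, so V_ov = 1.95 − 0.778 = 1.17 V.
Assume saturation: I_D = ½ k_n V_ov² = 0.5 × 6.3 × 1.17² = 4.33 mA, giving V_DS = V_DD − I_D R_D = 3.37 − 4.33 × 0.122 = 2.84 V.
V_DS = 2.84 V ≥ V_ov = 1.17 V, confirming saturation.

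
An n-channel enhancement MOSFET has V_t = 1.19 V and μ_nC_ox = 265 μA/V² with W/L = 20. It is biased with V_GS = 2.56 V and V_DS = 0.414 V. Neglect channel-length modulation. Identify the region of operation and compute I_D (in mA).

Triode; I_D = 2.55 mA

k_n = μ_nC_ox · (W/L) = 5.3 mA/V².
V_ov = V_GS − V_t = 2.56 − 1.19 = 1.37 V.
Since V_DS = 0.414 V < V_ov = 1.37 V, the device is in the triode region.
I_D = k_n [V_ov · V_DS − ½ V_DS²] = 5.3 × [1.37 × 0.414 − 0.5 × 0.414²] = 2.55 mA.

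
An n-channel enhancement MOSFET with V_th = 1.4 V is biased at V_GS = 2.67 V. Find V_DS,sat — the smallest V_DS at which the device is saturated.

The boundary between triode and saturation is V_DS = V_GS − V_th = V_ov.
V_ov = 2.67 − 1.4 = 1.27 V.

V_DS,sat = 1.27 V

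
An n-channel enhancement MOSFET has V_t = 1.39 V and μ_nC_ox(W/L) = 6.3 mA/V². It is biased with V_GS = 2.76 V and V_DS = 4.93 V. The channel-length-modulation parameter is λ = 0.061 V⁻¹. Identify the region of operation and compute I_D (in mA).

V_ov = V_GS − V_t = 2.76 − 1.39 = 1.37 V.
Since V_DS = 4.93 V ≥ V_ov = 1.37 V, the device is in saturation.
I_D = ½ k_n V_ov² (1 + λ V_DS) = 0.5 × 6.3 × 1.37² × (1 + 0.061 × 4.93) = 7.69 mA.

Saturation; I_D = 7.69 mA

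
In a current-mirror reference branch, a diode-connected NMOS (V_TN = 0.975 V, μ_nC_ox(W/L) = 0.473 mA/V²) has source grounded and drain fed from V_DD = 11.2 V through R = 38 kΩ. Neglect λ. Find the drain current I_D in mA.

I_D = 0.242 mA

With gate tied to drain, V_GS = V_DS ≥ V_GS − V_TN, so the device is in saturation.
KCL at the drain: ½ k_n (V_GS − V_TN)² = (V_DD − V_GS)/R.
Let x = V_GS − 0.975. Then 8.99 x² + x − 10.22 = 0, giving x = 1.01 V (positive root), so V_GS = 1.99 V.
I_D = (V_DD − V_GS)/R = (11.2 − 1.99) / 38 = 0.242 mA.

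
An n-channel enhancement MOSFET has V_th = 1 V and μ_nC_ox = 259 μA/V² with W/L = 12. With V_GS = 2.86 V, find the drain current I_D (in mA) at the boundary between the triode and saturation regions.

At the boundary V_DS = V_ov = V_GS − V_th = 2.86 − 1 = 1.86 V.
k_n = μ_nC_ox · (W/L) = 3.108 mA/V².
I_D = ½ k_n V_ov² = 0.5 × 3.108 × 1.86² = 5.38 mA.

I_D = 5.38 mA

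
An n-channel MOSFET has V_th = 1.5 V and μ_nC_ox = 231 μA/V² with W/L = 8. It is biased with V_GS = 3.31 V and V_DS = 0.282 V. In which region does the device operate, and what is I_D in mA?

k_n = μ_nC_ox · (W/L) = 1.848 mA/V².
V_ov = V_GS − V_th = 3.31 − 1.5 = 1.81 V.
Since V_DS = 0.282 V < V_ov = 1.81 V, the device is in the triode region.
I_D = k_n [V_ov · V_DS − ½ V_DS²] = 1.848 × [1.81 × 0.282 − 0.5 × 0.282²] = 0.87 mA.

Triode; I_D = 0.870 mA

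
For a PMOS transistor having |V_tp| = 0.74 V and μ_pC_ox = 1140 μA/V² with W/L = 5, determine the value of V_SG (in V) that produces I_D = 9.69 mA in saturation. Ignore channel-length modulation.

k_p = μ_pC_ox · (W/L) = 5.7 mA/V².
In saturation I_D = ½ k_p (V_SG − |V_tp|)², so V_SG − |V_tp| = √(2 I_D / k_p) = √(2 × 9.69 / 5.7) = 1.84 V.
V_SG = 0.74 + 1.84 = 2.58 V.

V_SG = 2.58 V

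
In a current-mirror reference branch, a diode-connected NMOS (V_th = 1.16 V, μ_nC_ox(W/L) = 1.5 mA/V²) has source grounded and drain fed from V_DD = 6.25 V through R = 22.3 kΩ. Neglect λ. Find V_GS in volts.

V_GS = 1.68 V

With gate tied to drain, V_GS = V_DS ≥ V_GS − V_th, so the device is in saturation.
KCL at the drain: ½ k_n (V_GS − V_th)² = (V_DD − V_GS)/R.
Let x = V_GS − 1.16. Then 16.7 x² + x − 5.09 = 0, giving x = 0.523 V (positive root), so V_GS = 1.68 V.
I_D = (V_DD − V_GS)/R = (6.25 − 1.68) / 22.3 = 0.205 mA.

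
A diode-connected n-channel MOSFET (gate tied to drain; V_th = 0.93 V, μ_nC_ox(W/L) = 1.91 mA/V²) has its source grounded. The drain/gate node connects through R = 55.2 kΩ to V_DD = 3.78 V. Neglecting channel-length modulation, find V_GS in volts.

With gate tied to drain, V_GS = V_DS ≥ V_GS − V_th, so the device is in saturation.
KCL at the drain: ½ k_n (V_GS − V_th)² = (V_DD − V_GS)/R.
Let x = V_GS − 0.93. Then 52.7 x² + x − 2.85 = 0, giving x = 0.223 V (positive root), so V_GS = 1.15 V.
I_D = (V_DD − V_GS)/R = (3.78 − 1.15) / 55.2 = 0.0476 mA.

V_GS = 1.15 V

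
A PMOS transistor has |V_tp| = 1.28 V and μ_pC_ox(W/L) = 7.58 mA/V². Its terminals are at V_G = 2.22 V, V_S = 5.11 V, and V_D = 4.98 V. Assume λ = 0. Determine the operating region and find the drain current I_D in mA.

V_SG = V_S − V_G = 5.11 − 2.22 = 2.89 V; V_SD = V_S − V_D = 5.11 − 4.98 = 0.13 V.
V_ov = V_SG − |V_tp| = 2.89 − 1.28 = 1.61 V.
Since V_SD = 0.13 V < V_ov = 1.61 V, the device is in the triode region.
I_D = k_p [V_ov · V_SD − ½ V_SD²] = 7.58 × [1.61 × 0.13 − 0.5 × 0.13²] = 1.52 mA.

Triode; I_D = 1.52 mA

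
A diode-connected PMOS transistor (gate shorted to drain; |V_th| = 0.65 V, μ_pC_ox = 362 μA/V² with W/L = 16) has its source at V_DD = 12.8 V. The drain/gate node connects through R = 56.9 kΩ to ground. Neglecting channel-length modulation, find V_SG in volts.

With gate tied to drain, V_SG = V_SD ≥ V_SG − |V_th|, so the device is in saturation.
k_p = μ_pC_ox · (W/L) = 5.792 mA/V².
KCL at the drain: ½ k_p (V_SG − |V_th|)² = (V_DD − V_SG)/R.
Let x = V_SG − 0.65. Then 165 x² + x − 12.15 = 0, giving x = 0.269 V (positive root), so V_SG = 0.919 V.
I_D = (V_DD − V_SG)/R = (12.8 − 0.919) / 56.9 = 0.209 mA.

V_SG = 0.919 V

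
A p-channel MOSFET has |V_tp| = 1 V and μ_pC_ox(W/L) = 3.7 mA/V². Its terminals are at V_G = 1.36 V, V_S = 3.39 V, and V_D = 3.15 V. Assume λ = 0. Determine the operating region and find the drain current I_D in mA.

Triode; I_D = 0.808 mA

V_SG = V_S − V_G = 3.39 − 1.36 = 2.03 V; V_SD = V_S − V_D = 3.39 − 3.15 = 0.24 V.
V_ov = V_SG − |V_tp| = 2.03 − 1 = 1.03 V.
Since V_SD = 0.24 V < V_ov = 1.03 V, the device is in the triode region.
I_D = k_p [V_ov · V_SD − ½ V_SD²] = 3.7 × [1.03 × 0.24 − 0.5 × 0.24²] = 0.808 mA.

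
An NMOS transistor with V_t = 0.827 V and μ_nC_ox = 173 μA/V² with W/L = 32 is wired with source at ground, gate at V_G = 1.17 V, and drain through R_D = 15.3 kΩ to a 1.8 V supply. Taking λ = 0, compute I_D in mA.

V_GS = V_G = 1.17 V, so V_ov = 1.17 − 0.827 = 0.343 V.
k_n = μ_nC_ox · (W/L) = 5.536 mA/V².
Assume saturation: I_D = ½ k_n V_ov² = 0.5 × 5.536 × 0.343² = 0.326 mA, giving V_DS = V_DD − I_D R_D = 1.8 − 0.326 × 15.3 = -3.18 V.
But -3.18 V < V_ov = 0.343 V, so the device is actually in triode.
In triode I_D = k_n[V_ov V_DS − ½ V_DS²] and I_D = (V_DD − V_DS)/R_D. Equating: 42.4 V_DS² − 30.05 V_DS + 1.8 = 0, giving V_DS = 0.066 V (the root below V_ov).
I_D = (1.8 − 0.066) / 15.3 = 0.113 mA.

I_D = 0.113 mA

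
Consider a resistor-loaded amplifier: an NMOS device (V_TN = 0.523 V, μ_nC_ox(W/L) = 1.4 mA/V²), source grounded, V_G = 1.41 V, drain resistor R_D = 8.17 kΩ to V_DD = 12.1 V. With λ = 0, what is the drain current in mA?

V_GS = V_G = 1.41 V, so V_ov = 1.41 − 0.523 = 0.887 V.
Assume saturation: I_D = ½ k_n V_ov² = 0.5 × 1.4 × 0.887² = 0.551 mA, giving V_DS = V_DD − I_D R_D = 12.1 − 0.551 × 8.17 = 7.6 V.
V_DS = 7.6 V ≥ V_ov = 0.887 V, confirming saturation.

I_D = 0.551 mA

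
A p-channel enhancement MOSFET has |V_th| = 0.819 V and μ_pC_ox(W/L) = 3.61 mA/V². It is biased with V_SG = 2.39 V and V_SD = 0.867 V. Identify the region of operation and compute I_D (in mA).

V_ov = V_SG − |V_th| = 2.39 − 0.819 = 1.57 V.
Since V_SD = 0.867 V < V_ov = 1.57 V, the device is in the triode region.
I_D = k_p [V_ov · V_SD − ½ V_SD²] = 3.61 × [1.57 × 0.867 − 0.5 × 0.867²] = 3.56 mA.

Triode; I_D = 3.56 mA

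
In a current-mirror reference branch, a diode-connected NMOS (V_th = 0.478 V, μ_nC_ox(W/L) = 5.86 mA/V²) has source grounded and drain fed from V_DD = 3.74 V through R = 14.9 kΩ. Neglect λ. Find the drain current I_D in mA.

With gate tied to drain, V_GS = V_DS ≥ V_GS − V_th, so the device is in saturation.
KCL at the drain: ½ k_n (V_GS − V_th)² = (V_DD − V_GS)/R.
Let x = V_GS − 0.478. Then 43.7 x² + x − 3.262 = 0, giving x = 0.262 V (positive root), so V_GS = 0.74 V.
I_D = (V_DD − V_GS)/R = (3.74 − 0.74) / 14.9 = 0.201 mA.

I_D = 0.201 mA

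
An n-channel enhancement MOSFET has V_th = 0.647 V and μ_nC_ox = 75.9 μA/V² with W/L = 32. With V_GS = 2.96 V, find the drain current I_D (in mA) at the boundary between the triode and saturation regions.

I_D = 6.50 mA

At the boundary V_DS = V_ov = V_GS − V_th = 2.96 − 0.647 = 2.31 V.
k_n = μ_nC_ox · (W/L) = 2.429 mA/V².
I_D = ½ k_n V_ov² = 0.5 × 2.429 × 2.31² = 6.5 mA.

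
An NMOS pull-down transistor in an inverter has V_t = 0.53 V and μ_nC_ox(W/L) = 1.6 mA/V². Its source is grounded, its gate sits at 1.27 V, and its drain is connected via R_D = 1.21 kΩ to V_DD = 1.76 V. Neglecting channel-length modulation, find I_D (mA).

I_D = 0.438 mA

V_GS = V_G = 1.27 V, so V_ov = 1.27 − 0.53 = 0.74 V.
Assume saturation: I_D = ½ k_n V_ov² = 0.5 × 1.6 × 0.74² = 0.438 mA, giving V_DS = V_DD − I_D R_D = 1.76 − 0.438 × 1.21 = 1.23 V.
V_DS = 1.23 V ≥ V_ov = 0.74 V, confirming saturation.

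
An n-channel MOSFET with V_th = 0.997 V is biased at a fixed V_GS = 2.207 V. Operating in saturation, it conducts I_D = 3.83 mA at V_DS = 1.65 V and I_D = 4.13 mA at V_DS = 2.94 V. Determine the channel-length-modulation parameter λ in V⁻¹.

With V_GS fixed, I_D ∝ (1 + λ V_DS) in saturation, so I_D2/I_D1 = (1 + λ V_DS2)/(1 + λ V_DS1).
4.13/3.83 = 1.078 = (1 + 2.94 λ)/(1 + 1.65 λ).
Solving: λ (I_D1 V_DS2 − I_D2 V_DS1) = I_D2 − I_D1, so λ = (4.13 − 3.83) / (3.83 × 2.94 − 4.13 × 1.65) = 0.3 / 4.45 = 0.0675 V⁻¹.

λ = 0.0675 V⁻¹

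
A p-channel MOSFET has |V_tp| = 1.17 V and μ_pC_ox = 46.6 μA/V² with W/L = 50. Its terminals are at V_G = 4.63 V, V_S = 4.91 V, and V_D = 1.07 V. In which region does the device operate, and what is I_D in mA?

Cutoff; I_D = 0 mA

V_SG = V_S − V_G = 4.91 − 4.63 = 0.28 V; V_SD = V_S − V_D = 4.91 − 1.07 = 3.84 V.
V_SG = 0.28 V < |V_tp| = 1.17 V, so the transistor is in cutoff.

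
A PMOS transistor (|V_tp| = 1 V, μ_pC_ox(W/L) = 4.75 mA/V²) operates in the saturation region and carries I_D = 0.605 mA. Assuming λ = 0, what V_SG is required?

In saturation I_D = ½ k_p (V_SG − |V_tp|)², so V_SG − |V_tp| = √(2 I_D / k_p) = √(2 × 0.605 / 4.75) = 0.505 V.
V_SG = 1 + 0.505 = 1.5 V.

V_SG = 1.50 V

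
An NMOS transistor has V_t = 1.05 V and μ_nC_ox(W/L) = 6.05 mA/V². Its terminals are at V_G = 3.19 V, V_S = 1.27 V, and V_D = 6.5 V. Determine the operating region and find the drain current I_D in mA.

Saturation; I_D = 2.29 mA

V_GS = V_G − V_S = 3.19 − 1.27 = 1.92 V; V_DS = V_D − V_S = 6.5 − 1.27 = 5.23 V.
V_ov = V_GS − V_t = 1.92 − 1.05 = 0.87 V.
Since V_DS = 5.23 V ≥ V_ov = 0.87 V, the device is in saturation.
I_D = ½ k_n V_ov² = 0.5 × 6.05 × 0.87² = 2.29 mA.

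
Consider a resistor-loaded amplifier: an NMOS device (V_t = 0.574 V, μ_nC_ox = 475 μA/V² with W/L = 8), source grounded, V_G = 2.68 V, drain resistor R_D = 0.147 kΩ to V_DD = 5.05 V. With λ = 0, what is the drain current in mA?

I_D = 8.43 mA

V_GS = V_G = 2.68 V, so V_ov = 2.68 − 0.574 = 2.11 V.
k_n = μ_nC_ox · (W/L) = 3.8 mA/V².
Assume saturation: I_D = ½ k_n V_ov² = 0.5 × 3.8 × 2.11² = 8.43 mA, giving V_DS = V_DD − I_D R_D = 5.05 − 8.43 × 0.147 = 3.81 V.
V_DS = 3.81 V ≥ V_ov = 2.11 V, confirming saturation.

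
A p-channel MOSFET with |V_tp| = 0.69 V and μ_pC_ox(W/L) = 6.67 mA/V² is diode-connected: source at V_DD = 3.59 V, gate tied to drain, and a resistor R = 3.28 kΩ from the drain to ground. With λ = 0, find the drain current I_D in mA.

I_D = 0.740 mA

With gate tied to drain, V_SG = V_SD ≥ V_SG − |V_tp|, so the device is in saturation.
KCL at the drain: ½ k_p (V_SG − |V_tp|)² = (V_DD − V_SG)/R.
Let x = V_SG − 0.69. Then 10.9 x² + x − 2.9 = 0, giving x = 0.471 V (positive root), so V_SG = 1.16 V.
I_D = (V_DD − V_SG)/R = (3.59 − 1.16) / 3.28 = 0.74 mA.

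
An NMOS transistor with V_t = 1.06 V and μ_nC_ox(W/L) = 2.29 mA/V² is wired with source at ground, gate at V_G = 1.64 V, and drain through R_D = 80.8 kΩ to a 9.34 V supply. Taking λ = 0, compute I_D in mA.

V_GS = V_G = 1.64 V, so V_ov = 1.64 − 1.06 = 0.58 V.
Assume saturation: I_D = ½ k_n V_ov² = 0.5 × 2.29 × 0.58² = 0.385 mA, giving V_DS = V_DD − I_D R_D = 9.34 − 0.385 × 80.8 = -21.8 V.
But -21.8 V < V_ov = 0.58 V, so the device is actually in triode.
In triode I_D = k_n[V_ov V_DS − ½ V_DS²] and I_D = (V_DD − V_DS)/R_D. Equating: 92.5 V_DS² − 108.3 V_DS + 9.34 = 0, giving V_DS = 0.0937 V (the root below V_ov).
I_D = (9.34 − 0.0937) / 80.8 = 0.114 mA.

I_D = 0.114 mA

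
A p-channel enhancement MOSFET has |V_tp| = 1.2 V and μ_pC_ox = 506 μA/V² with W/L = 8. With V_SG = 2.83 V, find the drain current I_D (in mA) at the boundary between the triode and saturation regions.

I_D = 5.38 mA

At the boundary V_SD = V_ov = V_SG − |V_tp| = 2.83 − 1.2 = 1.63 V.
k_p = μ_pC_ox · (W/L) = 4.048 mA/V².
I_D = ½ k_p V_ov² = 0.5 × 4.048 × 1.63² = 5.38 mA.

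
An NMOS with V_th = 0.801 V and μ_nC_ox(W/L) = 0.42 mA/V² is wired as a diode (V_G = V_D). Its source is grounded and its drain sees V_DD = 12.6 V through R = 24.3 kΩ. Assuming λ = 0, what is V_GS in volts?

V_GS = 2.23 V

With gate tied to drain, V_GS = V_DS ≥ V_GS − V_th, so the device is in saturation.
KCL at the drain: ½ k_n (V_GS − V_th)² = (V_DD − V_GS)/R.
Let x = V_GS − 0.801. Then 5.1 x² + x − 11.8 = 0, giving x = 1.43 V (positive root), so V_GS = 2.23 V.
I_D = (V_DD − V_GS)/R = (12.6 − 2.23) / 24.3 = 0.427 mA.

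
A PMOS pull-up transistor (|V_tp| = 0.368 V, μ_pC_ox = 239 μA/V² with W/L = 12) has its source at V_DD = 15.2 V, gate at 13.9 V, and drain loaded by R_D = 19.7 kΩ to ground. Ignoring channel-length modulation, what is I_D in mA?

I_D = 0.754 mA

V_SG = V_DD − V_G = 15.2 − 13.9 = 1.3 V, so V_ov = 1.3 − 0.368 = 0.932 V.
k_p = μ_pC_ox · (W/L) = 2.868 mA/V².
Assume saturation: I_D = ½ k_p V_ov² = 0.5 × 2.868 × 0.932² = 1.25 mA, giving V_SD = V_DD − I_D R_D = 15.2 − 1.25 × 19.7 = -9.34 V.
But -9.34 V < V_ov = 0.932 V, so the device is actually in triode.
In triode I_D = k_p[V_ov V_SD − ½ V_SD²] and I_D = (V_DD − V_SD)/R_D. Equating: 28.2 V_SD² − 53.66 V_SD + 15.2 = 0, giving V_SD = 0.346 V (the root below V_ov).
I_D = (15.2 − 0.346) / 19.7 = 0.754 mA.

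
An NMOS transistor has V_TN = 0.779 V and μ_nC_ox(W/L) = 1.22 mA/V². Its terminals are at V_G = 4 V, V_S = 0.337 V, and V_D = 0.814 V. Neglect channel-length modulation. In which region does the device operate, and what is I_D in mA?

Triode; I_D = 1.54 mA

V_GS = V_G − V_S = 4 − 0.337 = 3.66 V; V_DS = V_D − V_S = 0.814 − 0.337 = 0.477 V.
V_ov = V_GS − V_TN = 3.66 − 0.779 = 2.88 V.
Since V_DS = 0.477 V < V_ov = 2.88 V, the device is in the triode region.
I_D = k_n [V_ov · V_DS − ½ V_DS²] = 1.22 × [2.88 × 0.477 − 0.5 × 0.477²] = 1.54 mA.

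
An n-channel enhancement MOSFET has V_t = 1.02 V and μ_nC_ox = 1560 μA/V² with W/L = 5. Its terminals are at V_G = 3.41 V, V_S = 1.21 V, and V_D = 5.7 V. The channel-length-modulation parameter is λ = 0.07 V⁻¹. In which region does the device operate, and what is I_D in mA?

V_GS = V_G − V_S = 3.41 − 1.21 = 2.2 V; V_DS = V_D − V_S = 5.7 − 1.21 = 4.49 V.
k_n = μ_nC_ox · (W/L) = 7.8 mA/V².
V_ov = V_GS − V_t = 2.2 − 1.02 = 1.18 V.
Since V_DS = 4.49 V ≥ V_ov = 1.18 V, the device is in saturation.
I_D = ½ k_n V_ov² (1 + λ V_DS) = 0.5 × 7.8 × 1.18² × (1 + 0.07 × 4.49) = 7.14 mA.

Saturation; I_D = 7.14 mA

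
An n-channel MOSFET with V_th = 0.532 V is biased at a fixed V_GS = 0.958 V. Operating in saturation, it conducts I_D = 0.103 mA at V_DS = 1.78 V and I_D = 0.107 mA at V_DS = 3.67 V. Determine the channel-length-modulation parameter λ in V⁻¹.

λ = 0.0213 V⁻¹

With V_GS fixed, I_D ∝ (1 + λ V_DS) in saturation, so I_D2/I_D1 = (1 + λ V_DS2)/(1 + λ V_DS1).
0.107/0.103 = 1.039 = (1 + 3.67 λ)/(1 + 1.78 λ).
Solving: λ (I_D1 V_DS2 − I_D2 V_DS1) = I_D2 − I_D1, so λ = (0.107 − 0.103) / (0.103 × 3.67 − 0.107 × 1.78) = 0.004 / 0.188 = 0.0213 V⁻¹.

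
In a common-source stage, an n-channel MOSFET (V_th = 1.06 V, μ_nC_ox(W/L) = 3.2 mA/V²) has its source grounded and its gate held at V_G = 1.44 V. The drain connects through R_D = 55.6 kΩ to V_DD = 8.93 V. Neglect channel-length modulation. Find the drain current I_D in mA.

I_D = 0.158 mA

V_GS = V_G = 1.44 V, so V_ov = 1.44 − 1.06 = 0.38 V.
Assume saturation: I_D = ½ k_n V_ov² = 0.5 × 3.2 × 0.38² = 0.231 mA, giving V_DS = V_DD − I_D R_D = 8.93 − 0.231 × 55.6 = -3.92 V.
But -3.92 V < V_ov = 0.38 V, so the device is actually in triode.
In triode I_D = k_n[V_ov V_DS − ½ V_DS²] and I_D = (V_DD − V_DS)/R_D. Equating: 89 V_DS² − 68.61 V_DS + 8.93 = 0, giving V_DS = 0.166 V (the root below V_ov).
I_D = (8.93 − 0.166) / 55.6 = 0.158 mA.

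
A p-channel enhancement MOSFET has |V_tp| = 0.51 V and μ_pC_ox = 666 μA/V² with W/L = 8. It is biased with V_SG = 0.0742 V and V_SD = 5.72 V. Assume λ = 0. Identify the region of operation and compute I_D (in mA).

V_SG = 0.0742 V < |V_tp| = 0.51 V, so the transistor is in cutoff.

Cutoff; I_D = 0 mA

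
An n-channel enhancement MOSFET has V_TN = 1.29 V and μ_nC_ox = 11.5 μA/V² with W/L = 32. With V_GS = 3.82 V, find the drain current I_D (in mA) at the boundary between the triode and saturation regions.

At the boundary V_DS = V_ov = V_GS − V_TN = 3.82 − 1.29 = 2.53 V.
k_n = μ_nC_ox · (W/L) = 0.368 mA/V².
I_D = ½ k_n V_ov² = 0.5 × 0.368 × 2.53² = 1.18 mA.

I_D = 1.18 mA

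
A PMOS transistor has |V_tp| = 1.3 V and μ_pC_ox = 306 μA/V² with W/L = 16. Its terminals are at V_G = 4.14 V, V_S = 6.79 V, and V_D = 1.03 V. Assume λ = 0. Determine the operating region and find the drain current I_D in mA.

Saturation; I_D = 4.46 mA

V_SG = V_S − V_G = 6.79 − 4.14 = 2.65 V; V_SD = V_S − V_D = 6.79 − 1.03 = 5.76 V.
k_p = μ_pC_ox · (W/L) = 4.896 mA/V².
V_ov = V_SG − |V_tp| = 2.65 − 1.3 = 1.35 V.
Since V_SD = 5.76 V ≥ V_ov = 1.35 V, the device is in saturation.
I_D = ½ k_p V_ov² = 0.5 × 4.896 × 1.35² = 4.46 mA.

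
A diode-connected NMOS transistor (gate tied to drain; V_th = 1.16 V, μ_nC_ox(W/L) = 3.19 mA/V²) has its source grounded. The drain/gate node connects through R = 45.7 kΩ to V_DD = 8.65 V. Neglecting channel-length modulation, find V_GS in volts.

With gate tied to drain, V_GS = V_DS ≥ V_GS − V_th, so the device is in saturation.
KCL at the drain: ½ k_n (V_GS − V_th)² = (V_DD − V_GS)/R.
Let x = V_GS − 1.16. Then 72.9 x² + x − 7.49 = 0, giving x = 0.314 V (positive root), so V_GS = 1.47 V.
I_D = (V_DD − V_GS)/R = (8.65 − 1.47) / 45.7 = 0.157 mA.

V_GS = 1.47 V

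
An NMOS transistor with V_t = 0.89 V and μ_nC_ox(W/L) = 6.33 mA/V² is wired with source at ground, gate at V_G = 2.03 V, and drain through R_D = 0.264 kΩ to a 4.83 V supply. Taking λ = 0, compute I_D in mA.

I_D = 4.11 mA

V_GS = V_G = 2.03 V, so V_ov = 2.03 − 0.89 = 1.14 V.
Assume saturation: I_D = ½ k_n V_ov² = 0.5 × 6.33 × 1.14² = 4.11 mA, giving V_DS = V_DD − I_D R_D = 4.83 − 4.11 × 0.264 = 3.74 V.
V_DS = 3.74 V ≥ V_ov = 1.14 V, confirming saturation.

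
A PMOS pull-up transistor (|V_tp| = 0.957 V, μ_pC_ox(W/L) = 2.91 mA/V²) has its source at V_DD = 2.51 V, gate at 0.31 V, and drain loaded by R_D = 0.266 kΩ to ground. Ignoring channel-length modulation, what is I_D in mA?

I_D = 2.25 mA

V_SG = V_DD − V_G = 2.51 − 0.31 = 2.2 V, so V_ov = 2.2 − 0.957 = 1.24 V.
Assume saturation: I_D = ½ k_p V_ov² = 0.5 × 2.91 × 1.24² = 2.25 mA, giving V_SD = V_DD − I_D R_D = 2.51 − 2.25 × 0.266 = 1.91 V.
V_SD = 1.91 V ≥ V_ov = 1.24 V, confirming saturation.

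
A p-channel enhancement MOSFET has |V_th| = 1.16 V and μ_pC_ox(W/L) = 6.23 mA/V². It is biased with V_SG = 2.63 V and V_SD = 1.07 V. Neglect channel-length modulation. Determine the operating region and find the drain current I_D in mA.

V_ov = V_SG − |V_th| = 2.63 − 1.16 = 1.47 V.
Since V_SD = 1.07 V < V_ov = 1.47 V, the device is in the triode region.
I_D = k_p [V_ov · V_SD − ½ V_SD²] = 6.23 × [1.47 × 1.07 − 0.5 × 1.07²] = 6.23 mA.

Triode; I_D = 6.23 mA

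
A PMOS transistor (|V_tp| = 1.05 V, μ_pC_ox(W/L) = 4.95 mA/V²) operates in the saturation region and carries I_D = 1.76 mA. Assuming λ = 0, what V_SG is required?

In saturation I_D = ½ k_p (V_SG − |V_tp|)², so V_SG − |V_tp| = √(2 I_D / k_p) = √(2 × 1.76 / 4.95) = 0.843 V.
V_SG = 1.05 + 0.843 = 1.89 V.

V_SG = 1.89 V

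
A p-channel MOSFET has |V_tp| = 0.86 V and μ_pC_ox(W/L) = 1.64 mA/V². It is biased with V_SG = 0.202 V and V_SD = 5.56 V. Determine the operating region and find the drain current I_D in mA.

V_SG = 0.202 V < |V_tp| = 0.86 V, so the transistor is in cutoff.

Cutoff; I_D = 0 mA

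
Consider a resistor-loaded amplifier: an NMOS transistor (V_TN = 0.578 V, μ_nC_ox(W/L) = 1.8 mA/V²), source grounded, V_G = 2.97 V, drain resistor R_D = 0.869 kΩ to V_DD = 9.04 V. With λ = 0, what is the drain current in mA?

V_GS = V_G = 2.97 V, so V_ov = 2.97 − 0.578 = 2.39 V.
Assume saturation: I_D = ½ k_n V_ov² = 0.5 × 1.8 × 2.39² = 5.15 mA, giving V_DS = V_DD − I_D R_D = 9.04 − 5.15 × 0.869 = 4.57 V.
V_DS = 4.57 V ≥ V_ov = 2.39 V, confirming saturation.

I_D = 5.15 mA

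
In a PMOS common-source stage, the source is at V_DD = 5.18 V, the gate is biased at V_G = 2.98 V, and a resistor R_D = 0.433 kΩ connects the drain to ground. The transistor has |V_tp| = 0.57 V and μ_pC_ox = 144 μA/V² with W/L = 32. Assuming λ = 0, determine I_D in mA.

V_SG = V_DD − V_G = 5.18 − 2.98 = 2.2 V, so V_ov = 2.2 − 0.57 = 1.63 V.
k_p = μ_pC_ox · (W/L) = 4.608 mA/V².
Assume saturation: I_D = ½ k_p V_ov² = 0.5 × 4.608 × 1.63² = 6.12 mA, giving V_SD = V_DD − I_D R_D = 5.18 − 6.12 × 0.433 = 2.53 V.
V_SD = 2.53 V ≥ V_ov = 1.63 V, confirming saturation.

I_D = 6.12 mA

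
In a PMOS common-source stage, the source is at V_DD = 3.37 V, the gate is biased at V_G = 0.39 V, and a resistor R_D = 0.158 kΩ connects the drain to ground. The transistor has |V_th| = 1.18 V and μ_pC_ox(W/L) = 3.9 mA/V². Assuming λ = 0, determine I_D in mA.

I_D = 6.32 mA

V_SG = V_DD − V_G = 3.37 − 0.39 = 2.98 V, so V_ov = 2.98 − 1.18 = 1.8 V.
Assume saturation: I_D = ½ k_p V_ov² = 0.5 × 3.9 × 1.8² = 6.32 mA, giving V_SD = V_DD − I_D R_D = 3.37 − 6.32 × 0.158 = 2.37 V.
V_SD = 2.37 V ≥ V_ov = 1.8 V, confirming saturation.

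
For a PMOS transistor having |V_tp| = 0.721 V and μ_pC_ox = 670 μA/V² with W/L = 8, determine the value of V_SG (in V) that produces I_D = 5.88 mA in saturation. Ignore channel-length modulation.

V_SG = 2.20 V

k_p = μ_pC_ox · (W/L) = 5.36 mA/V².
In saturation I_D = ½ k_p (V_SG − |V_tp|)², so V_SG − |V_tp| = √(2 I_D / k_p) = √(2 × 5.88 / 5.36) = 1.48 V.
V_SG = 0.721 + 1.48 = 2.2 V.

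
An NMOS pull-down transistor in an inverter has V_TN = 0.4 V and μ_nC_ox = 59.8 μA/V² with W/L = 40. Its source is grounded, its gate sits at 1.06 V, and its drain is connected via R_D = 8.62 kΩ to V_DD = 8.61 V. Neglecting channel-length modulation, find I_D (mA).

V_GS = V_G = 1.06 V, so V_ov = 1.06 − 0.4 = 0.66 V.
k_n = μ_nC_ox · (W/L) = 2.392 mA/V².
Assume saturation: I_D = ½ k_n V_ov² = 0.5 × 2.392 × 0.66² = 0.521 mA, giving V_DS = V_DD − I_D R_D = 8.61 − 0.521 × 8.62 = 4.12 V.
V_DS = 4.12 V ≥ V_ov = 0.66 V, confirming saturation.

I_D = 0.521 mA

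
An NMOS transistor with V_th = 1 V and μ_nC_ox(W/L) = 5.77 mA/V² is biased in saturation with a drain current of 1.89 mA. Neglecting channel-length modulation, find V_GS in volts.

In saturation I_D = ½ k_n (V_GS − V_th)², so V_GS − V_th = √(2 I_D / k_n) = √(2 × 1.89 / 5.77) = 0.809 V.
V_GS = 1 + 0.809 = 1.81 V.

V_GS = 1.81 V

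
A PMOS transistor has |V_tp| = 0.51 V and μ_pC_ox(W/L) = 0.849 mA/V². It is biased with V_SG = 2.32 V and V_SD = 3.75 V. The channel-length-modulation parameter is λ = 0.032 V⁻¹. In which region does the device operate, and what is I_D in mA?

V_ov = V_SG − |V_tp| = 2.32 − 0.51 = 1.81 V.
Since V_SD = 3.75 V ≥ V_ov = 1.81 V, the device is in saturation.
I_D = ½ k_p V_ov² (1 + λ V_SD) = 0.5 × 0.849 × 1.81² × (1 + 0.032 × 3.75) = 1.56 mA.

Saturation; I_D = 1.56 mA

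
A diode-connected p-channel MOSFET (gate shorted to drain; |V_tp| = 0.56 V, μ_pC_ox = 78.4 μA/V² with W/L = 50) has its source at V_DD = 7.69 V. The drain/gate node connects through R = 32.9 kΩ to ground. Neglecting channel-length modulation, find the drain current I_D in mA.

With gate tied to drain, V_SG = V_SD ≥ V_SG − |V_tp|, so the device is in saturation.
k_p = μ_pC_ox · (W/L) = 3.92 mA/V².
KCL at the drain: ½ k_p (V_SG − |V_tp|)² = (V_DD − V_SG)/R.
Let x = V_SG − 0.56. Then 64.5 x² + x − 7.13 = 0, giving x = 0.325 V (positive root), so V_SG = 0.885 V.
I_D = (V_DD − V_SG)/R = (7.69 − 0.885) / 32.9 = 0.207 mA.

I_D = 0.207 mA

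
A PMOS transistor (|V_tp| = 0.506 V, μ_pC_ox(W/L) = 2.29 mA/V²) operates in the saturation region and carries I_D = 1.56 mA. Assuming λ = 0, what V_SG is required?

In saturation I_D = ½ k_p (V_SG − |V_tp|)², so V_SG − |V_tp| = √(2 I_D / k_p) = √(2 × 1.56 / 2.29) = 1.17 V.
V_SG = 0.506 + 1.17 = 1.67 V.

V_SG = 1.67 V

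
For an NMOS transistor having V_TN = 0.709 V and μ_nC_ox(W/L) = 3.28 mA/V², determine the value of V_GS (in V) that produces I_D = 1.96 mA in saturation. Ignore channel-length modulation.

In saturation I_D = ½ k_n (V_GS − V_TN)², so V_GS − V_TN = √(2 I_D / k_n) = √(2 × 1.96 / 3.28) = 1.09 V.
V_GS = 0.709 + 1.09 = 1.8 V.

V_GS = 1.80 V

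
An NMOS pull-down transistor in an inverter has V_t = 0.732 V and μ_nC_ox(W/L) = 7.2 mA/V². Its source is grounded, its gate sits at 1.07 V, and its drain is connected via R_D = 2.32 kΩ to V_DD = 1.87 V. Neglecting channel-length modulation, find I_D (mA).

V_GS = V_G = 1.07 V, so V_ov = 1.07 − 0.732 = 0.338 V.
Assume saturation: I_D = ½ k_n V_ov² = 0.5 × 7.2 × 0.338² = 0.411 mA, giving V_DS = V_DD − I_D R_D = 1.87 − 0.411 × 2.32 = 0.916 V.
V_DS = 0.916 V ≥ V_ov = 0.338 V, confirming saturation.

I_D = 0.411 mA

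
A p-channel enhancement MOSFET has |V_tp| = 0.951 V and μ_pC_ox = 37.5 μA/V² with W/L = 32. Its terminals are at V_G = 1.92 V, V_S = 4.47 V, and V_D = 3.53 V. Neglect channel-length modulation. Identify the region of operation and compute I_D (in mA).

V_SG = V_S − V_G = 4.47 − 1.92 = 2.55 V; V_SD = V_S − V_D = 4.47 − 3.53 = 0.94 V.
k_p = μ_pC_ox · (W/L) = 1.2 mA/V².
V_ov = V_SG − |V_tp| = 2.55 − 0.951 = 1.6 V.
Since V_SD = 0.94 V < V_ov = 1.6 V, the device is in the triode region.
I_D = k_p [V_ov · V_SD − ½ V_SD²] = 1.2 × [1.6 × 0.94 − 0.5 × 0.94²] = 1.27 mA.

Triode; I_D = 1.27 mA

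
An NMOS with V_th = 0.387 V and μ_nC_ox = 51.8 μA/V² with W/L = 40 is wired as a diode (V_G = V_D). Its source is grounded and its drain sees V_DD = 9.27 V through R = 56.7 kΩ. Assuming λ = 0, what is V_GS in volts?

V_GS = 0.767 V

With gate tied to drain, V_GS = V_DS ≥ V_GS − V_th, so the device is in saturation.
k_n = μ_nC_ox · (W/L) = 2.072 mA/V².
KCL at the drain: ½ k_n (V_GS − V_th)² = (V_DD − V_GS)/R.
Let x = V_GS − 0.387. Then 58.7 x² + x − 8.883 = 0, giving x = 0.38 V (positive root), so V_GS = 0.767 V.
I_D = (V_DD − V_GS)/R = (9.27 − 0.767) / 56.7 = 0.15 mA.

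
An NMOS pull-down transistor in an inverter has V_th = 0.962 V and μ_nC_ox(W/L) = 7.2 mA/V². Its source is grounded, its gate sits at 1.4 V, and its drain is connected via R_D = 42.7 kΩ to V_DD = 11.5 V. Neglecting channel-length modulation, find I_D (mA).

I_D = 0.267 mA

V_GS = V_G = 1.4 V, so V_ov = 1.4 − 0.962 = 0.438 V.
Assume saturation: I_D = ½ k_n V_ov² = 0.5 × 7.2 × 0.438² = 0.691 mA, giving V_DS = V_DD − I_D R_D = 11.5 − 0.691 × 42.7 = -18 V.
But -18 V < V_ov = 0.438 V, so the device is actually in triode.
In triode I_D = k_n[V_ov V_DS − ½ V_DS²] and I_D = (V_DD − V_DS)/R_D. Equating: 154 V_DS² − 135.7 V_DS + 11.5 = 0, giving V_DS = 0.095 V (the root below V_ov).
I_D = (11.5 − 0.095) / 42.7 = 0.267 mA.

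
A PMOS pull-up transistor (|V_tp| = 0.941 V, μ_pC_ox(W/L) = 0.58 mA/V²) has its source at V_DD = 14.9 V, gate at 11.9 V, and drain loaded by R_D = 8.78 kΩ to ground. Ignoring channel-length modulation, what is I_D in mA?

I_D = 1.23 mA

V_SG = V_DD − V_G = 14.9 − 11.9 = 3 V, so V_ov = 3 − 0.941 = 2.06 V.
Assume saturation: I_D = ½ k_p V_ov² = 0.5 × 0.58 × 2.06² = 1.23 mA, giving V_SD = V_DD − I_D R_D = 14.9 − 1.23 × 8.78 = 4.11 V.
V_SD = 4.11 V ≥ V_ov = 2.06 V, confirming saturation.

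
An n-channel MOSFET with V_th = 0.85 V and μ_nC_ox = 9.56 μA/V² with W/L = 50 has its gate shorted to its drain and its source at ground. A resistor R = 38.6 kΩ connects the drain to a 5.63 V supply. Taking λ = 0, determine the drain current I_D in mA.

I_D = 0.107 mA

With gate tied to drain, V_GS = V_DS ≥ V_GS − V_th, so the device is in saturation.
k_n = μ_nC_ox · (W/L) = 0.478 mA/V².
KCL at the drain: ½ k_n (V_GS − V_th)² = (V_DD − V_GS)/R.
Let x = V_GS − 0.85. Then 9.23 x² + x − 4.78 = 0, giving x = 0.668 V (positive root), so V_GS = 1.52 V.
I_D = (V_DD − V_GS)/R = (5.63 − 1.52) / 38.6 = 0.107 mA.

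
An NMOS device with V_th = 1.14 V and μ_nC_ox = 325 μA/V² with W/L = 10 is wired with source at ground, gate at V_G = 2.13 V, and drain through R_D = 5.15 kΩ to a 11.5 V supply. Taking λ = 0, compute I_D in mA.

V_GS = V_G = 2.13 V, so V_ov = 2.13 − 1.14 = 0.99 V.
k_n = μ_nC_ox · (W/L) = 3.25 mA/V².
Assume saturation: I_D = ½ k_n V_ov² = 0.5 × 3.25 × 0.99² = 1.59 mA, giving V_DS = V_DD − I_D R_D = 11.5 − 1.59 × 5.15 = 3.3 V.
V_DS = 3.3 V ≥ V_ov = 0.99 V, confirming saturation.

I_D = 1.59 mA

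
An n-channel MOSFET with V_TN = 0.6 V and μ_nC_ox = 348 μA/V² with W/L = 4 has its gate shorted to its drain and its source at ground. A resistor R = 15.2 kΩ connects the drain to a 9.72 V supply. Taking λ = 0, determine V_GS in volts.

With gate tied to drain, V_GS = V_DS ≥ V_GS − V_TN, so the device is in saturation.
k_n = μ_nC_ox · (W/L) = 1.392 mA/V².
KCL at the drain: ½ k_n (V_GS − V_TN)² = (V_DD − V_GS)/R.
Let x = V_GS − 0.6. Then 10.6 x² + x − 9.12 = 0, giving x = 0.882 V (positive root), so V_GS = 1.48 V.
I_D = (V_DD − V_GS)/R = (9.72 − 1.48) / 15.2 = 0.542 mA.

V_GS = 1.48 V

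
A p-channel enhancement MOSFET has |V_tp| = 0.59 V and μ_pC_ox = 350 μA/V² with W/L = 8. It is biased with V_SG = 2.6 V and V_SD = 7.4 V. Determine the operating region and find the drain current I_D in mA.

k_p = μ_pC_ox · (W/L) = 2.8 mA/V².
V_ov = V_SG − |V_tp| = 2.6 − 0.59 = 2.01 V.
Since V_SD = 7.4 V ≥ V_ov = 2.01 V, the device is in saturation.
I_D = ½ k_p V_ov² = 0.5 × 2.8 × 2.01² = 5.66 mA.

Saturation; I_D = 5.66 mA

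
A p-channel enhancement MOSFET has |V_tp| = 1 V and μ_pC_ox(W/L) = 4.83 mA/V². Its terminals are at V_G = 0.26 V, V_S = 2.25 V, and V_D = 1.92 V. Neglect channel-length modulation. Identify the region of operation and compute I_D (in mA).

V_SG = V_S − V_G = 2.25 − 0.26 = 1.99 V; V_SD = V_S − V_D = 2.25 − 1.92 = 0.33 V.
V_ov = V_SG − |V_tp| = 1.99 − 1 = 0.99 V.
Since V_SD = 0.33 V < V_ov = 0.99 V, the device is in the triode region.
I_D = k_p [V_ov · V_SD − ½ V_SD²] = 4.83 × [0.99 × 0.33 − 0.5 × 0.33²] = 1.31 mA.

Triode; I_D = 1.31 mA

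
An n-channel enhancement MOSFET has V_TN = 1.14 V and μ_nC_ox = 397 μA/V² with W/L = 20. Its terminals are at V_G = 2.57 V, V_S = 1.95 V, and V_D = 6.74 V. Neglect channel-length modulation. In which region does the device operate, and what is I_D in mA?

V_GS = V_G − V_S = 2.57 − 1.95 = 0.62 V; V_DS = V_D − V_S = 6.74 − 1.95 = 4.79 V.
V_GS = 0.62 V < V_TN = 1.14 V, so the transistor is in cutoff.

Cutoff; I_D = 0 mA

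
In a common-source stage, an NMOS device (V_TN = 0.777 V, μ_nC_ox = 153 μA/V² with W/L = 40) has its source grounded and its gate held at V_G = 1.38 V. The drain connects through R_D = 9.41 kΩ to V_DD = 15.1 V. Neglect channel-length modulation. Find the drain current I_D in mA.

V_GS = V_G = 1.38 V, so V_ov = 1.38 − 0.777 = 0.603 V.
k_n = μ_nC_ox · (W/L) = 6.12 mA/V².
Assume saturation: I_D = ½ k_n V_ov² = 0.5 × 6.12 × 0.603² = 1.11 mA, giving V_DS = V_DD − I_D R_D = 15.1 − 1.11 × 9.41 = 4.63 V.
V_DS = 4.63 V ≥ V_ov = 0.603 V, confirming saturation.

I_D = 1.11 mA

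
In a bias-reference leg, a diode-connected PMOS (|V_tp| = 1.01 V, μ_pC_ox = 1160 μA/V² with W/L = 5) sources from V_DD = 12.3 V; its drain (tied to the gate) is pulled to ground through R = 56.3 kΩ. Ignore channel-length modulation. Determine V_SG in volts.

With gate tied to drain, V_SG = V_SD ≥ V_SG − |V_tp|, so the device is in saturation.
k_p = μ_pC_ox · (W/L) = 5.8 mA/V².
KCL at the drain: ½ k_p (V_SG − |V_tp|)² = (V_DD − V_SG)/R.
Let x = V_SG − 1.01. Then 163 x² + x − 11.29 = 0, giving x = 0.26 V (positive root), so V_SG = 1.27 V.
I_D = (V_DD − V_SG)/R = (12.3 − 1.27) / 56.3 = 0.196 mA.

V_SG = 1.27 V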